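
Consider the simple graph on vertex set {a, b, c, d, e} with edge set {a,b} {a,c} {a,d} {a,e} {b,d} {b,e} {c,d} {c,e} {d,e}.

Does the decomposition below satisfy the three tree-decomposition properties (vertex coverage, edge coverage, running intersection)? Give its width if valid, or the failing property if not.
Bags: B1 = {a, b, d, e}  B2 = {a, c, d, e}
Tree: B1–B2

Yes; width 3.

Checking the three conditions: (i) the bags cover all of {a, b, c, d, e}; (ii) for each edge, some bag contains both endpoints; (iii) the bags containing any fixed vertex form a subtree. All hold, so the decomposition is valid with width 4 − 1 = 3.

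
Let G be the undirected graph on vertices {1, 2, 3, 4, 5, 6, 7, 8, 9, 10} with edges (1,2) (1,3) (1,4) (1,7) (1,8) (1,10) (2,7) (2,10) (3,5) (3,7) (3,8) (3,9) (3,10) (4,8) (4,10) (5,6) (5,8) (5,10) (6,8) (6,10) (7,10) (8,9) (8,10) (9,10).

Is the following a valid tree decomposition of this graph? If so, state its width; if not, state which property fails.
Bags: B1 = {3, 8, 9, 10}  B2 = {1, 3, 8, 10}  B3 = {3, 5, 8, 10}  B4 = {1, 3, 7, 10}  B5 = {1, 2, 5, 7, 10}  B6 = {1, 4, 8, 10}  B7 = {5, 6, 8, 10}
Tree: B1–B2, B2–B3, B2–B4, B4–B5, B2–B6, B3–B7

No — bags containing vertex 5 are not connected in the tree.

A tree decomposition must satisfy three properties: every vertex lies in some bag; for every edge, both endpoints lie together in some bag; and for every vertex, the bags containing it form a connected subtree. Here bags containing vertex 5 are not connected in the tree, so the decomposition is invalid.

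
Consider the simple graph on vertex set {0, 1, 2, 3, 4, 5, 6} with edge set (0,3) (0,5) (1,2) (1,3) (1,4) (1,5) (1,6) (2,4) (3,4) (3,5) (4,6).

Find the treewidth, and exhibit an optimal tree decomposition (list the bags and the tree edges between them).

Every bag has size at most 3, so the width is 3 − 1 = 2 and tw(G) ≤ 2. For the lower bound, the 3 vertices {0, 3, 5} are pairwise adjacent, and any tree decomposition puts a clique entirely inside one bag — forcing width ≥ 2. Hence tw(G) = 2 exactly.

Treewidth 2.
Bags: B1 = {1, 2, 4}  B2 = {1, 3, 4}  B3 = {1, 3, 5}  B4 = {1, 4, 6}  B5 = {0, 3, 5}
Tree: B1–B2, B2–B3, B1–B4, B3–B5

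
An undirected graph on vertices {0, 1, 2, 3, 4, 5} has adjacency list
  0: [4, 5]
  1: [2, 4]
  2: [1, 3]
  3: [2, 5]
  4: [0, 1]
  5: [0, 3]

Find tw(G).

A width-2 tree decomposition is:
Bags: B1 = {0, 4, 5}  B2 = {3, 4, 5}  B3 = {2, 3, 4}  B4 = {1, 2, 4}
Tree: B1–B2, B2–B3, B3–B4
Every bag has size at most 3, so the width is 3 − 1 = 2 and tw(G) ≤ 2. The edges 4–0–5–3–2–1–4 form a cycle, so G is not a tree and its treewidth is at least 2. Therefore the treewidth is 2.

2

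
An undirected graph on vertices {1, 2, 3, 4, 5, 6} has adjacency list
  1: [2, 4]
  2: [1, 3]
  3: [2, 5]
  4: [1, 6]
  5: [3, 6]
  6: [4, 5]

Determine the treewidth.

2

A width-2 tree decomposition is:
Bags: B1 = {3, 5, 6}  B2 = {2, 3, 6}  B3 = {1, 2, 6}  B4 = {1, 4, 6}
Tree: B1–B2, B2–B3, B3–B4
The largest bag has 3 vertices, giving width 2; this decomposition certifies tw(G) ≤ 2. The edges 6–5–3–2–1–4–6 form a cycle, so G is not a tree and its treewidth is at least 2. Combining the bounds, tw(G) = 2.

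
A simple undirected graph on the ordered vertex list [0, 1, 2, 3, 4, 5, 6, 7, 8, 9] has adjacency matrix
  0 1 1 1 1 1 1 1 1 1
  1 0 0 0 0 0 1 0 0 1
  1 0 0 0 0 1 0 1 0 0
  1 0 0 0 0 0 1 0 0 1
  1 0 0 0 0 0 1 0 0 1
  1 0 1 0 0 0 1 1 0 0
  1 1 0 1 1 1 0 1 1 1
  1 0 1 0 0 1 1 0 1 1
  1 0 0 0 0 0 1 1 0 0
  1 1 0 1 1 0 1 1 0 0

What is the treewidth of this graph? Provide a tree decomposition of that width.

Treewidth 3.
Bags: B1 = {0, 6, 7, 9}  B2 = {0, 1, 6, 9}  B3 = {0, 5, 6, 7}  B4 = {0, 3, 6, 9}  B5 = {0, 6, 7, 8}  B6 = {0, 2, 5, 7}  B7 = {0, 4, 6, 9}
Tree: B1–B2, B1–B3, B2–B4, B1–B5, B3–B6, B2–B7

Every bag has size at most 4, so the width is 4 − 1 = 3 and tw(G) ≤ 3. Conversely, {0, 2, 5, 7} is a clique of size 4, and the vertices of any clique must share a bag in every tree decomposition; so some bag has ≥ 4 vertices and tw(G) ≥ 3. Hence tw(G) = 3 exactly.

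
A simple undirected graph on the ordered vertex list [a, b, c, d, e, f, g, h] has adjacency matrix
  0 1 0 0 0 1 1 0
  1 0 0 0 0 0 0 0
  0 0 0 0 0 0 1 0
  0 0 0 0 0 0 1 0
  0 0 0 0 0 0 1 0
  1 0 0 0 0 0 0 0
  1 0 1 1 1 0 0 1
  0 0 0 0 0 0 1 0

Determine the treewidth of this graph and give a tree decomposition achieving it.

Treewidth 1.
One such decomposition:
Bags: B1 = {a, g}  B2 = {c, g}  B3 = {a, b}  B4 = {a, f}  B5 = {e, g}  B6 = {d, g}  B7 = {g, h}
Tree: B1–B2, B1–B3, B1–B4, B1–B5, B5–B6, B6–B7

Every bag has size at most 2, so the width is 2 − 1 = 1 and tw(G) ≤ 1. Since G has at least one edge (e.g. g–a), it is not an edgeless graph, so tw(G) ≥ 1. Combining the bounds, tw(G) = 1.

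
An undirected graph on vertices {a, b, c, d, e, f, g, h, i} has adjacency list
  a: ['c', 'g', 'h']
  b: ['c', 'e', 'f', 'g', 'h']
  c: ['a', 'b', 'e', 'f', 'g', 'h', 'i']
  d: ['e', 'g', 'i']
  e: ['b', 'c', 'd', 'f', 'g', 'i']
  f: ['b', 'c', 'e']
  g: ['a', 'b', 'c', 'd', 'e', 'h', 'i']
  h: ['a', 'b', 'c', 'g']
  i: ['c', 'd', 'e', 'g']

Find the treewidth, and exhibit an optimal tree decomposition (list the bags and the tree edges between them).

The largest bag has 4 vertices, giving width 3; this decomposition certifies tw(G) ≤ 3. On the other hand G contains the 4-clique {d, e, g, i}. A clique must lie in a single bag of any decomposition, so no decomposition can have width below 3. Hence tw(G) = 3 exactly.

Treewidth 3.
One such decomposition:
Bags: B1 = {c, e, g, i}  B2 = {b, c, e, g}  B3 = {d, e, g, i}  B4 = {b, c, e, f}  B5 = {b, c, g, h}  B6 = {a, c, g, h}
Tree: B1–B2, B1–B3, B2–B4, B2–B5, B5–B6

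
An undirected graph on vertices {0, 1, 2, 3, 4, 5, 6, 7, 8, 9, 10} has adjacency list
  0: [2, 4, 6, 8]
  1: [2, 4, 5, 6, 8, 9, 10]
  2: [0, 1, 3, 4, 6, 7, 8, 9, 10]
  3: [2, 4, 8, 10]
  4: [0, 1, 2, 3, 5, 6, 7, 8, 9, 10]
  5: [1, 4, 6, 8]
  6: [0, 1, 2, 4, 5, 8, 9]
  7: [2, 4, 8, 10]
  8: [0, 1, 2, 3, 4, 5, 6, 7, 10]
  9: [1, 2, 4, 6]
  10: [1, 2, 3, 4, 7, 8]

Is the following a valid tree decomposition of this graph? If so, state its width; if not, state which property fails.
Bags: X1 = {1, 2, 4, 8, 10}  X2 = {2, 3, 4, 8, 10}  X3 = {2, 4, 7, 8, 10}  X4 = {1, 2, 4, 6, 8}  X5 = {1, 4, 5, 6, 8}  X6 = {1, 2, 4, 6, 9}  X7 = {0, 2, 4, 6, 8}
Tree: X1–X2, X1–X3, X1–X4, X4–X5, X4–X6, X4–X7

Vertex coverage: the bags together contain {0, 1, 2, 3, 4, 5, 6, 7, 8, 9, 10}, the full vertex set. Edge coverage: each edge of G has both endpoints in at least one bag. Running intersection: for every vertex, the bags containing it form a connected subtree. All three properties hold, so this is a valid tree decomposition of width max|bag| − 1 = 4, and hence tw(G) ≤ 4.

Yes; width 4.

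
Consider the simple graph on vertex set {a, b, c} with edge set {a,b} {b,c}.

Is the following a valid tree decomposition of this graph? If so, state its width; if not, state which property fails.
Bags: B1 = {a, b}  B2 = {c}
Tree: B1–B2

A tree decomposition must satisfy three properties: every vertex lies in some bag; for every edge, both endpoints lie together in some bag; and for every vertex, the bags containing it form a connected subtree. Here edge (b,c) lies in no bag, so the decomposition is invalid.

No — edge (b,c) lies in no bag.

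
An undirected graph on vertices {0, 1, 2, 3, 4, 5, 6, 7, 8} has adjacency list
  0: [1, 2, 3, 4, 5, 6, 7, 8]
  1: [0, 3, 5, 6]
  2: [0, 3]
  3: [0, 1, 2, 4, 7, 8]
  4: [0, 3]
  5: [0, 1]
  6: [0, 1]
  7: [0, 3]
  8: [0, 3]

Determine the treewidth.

2

A width-2 tree decomposition is:
Bags: B1 = {0, 1, 3}  B2 = {0, 1, 5}  B3 = {0, 3, 7}  B4 = {0, 3, 4}  B5 = {0, 1, 6}  B6 = {0, 3, 8}  B7 = {0, 2, 3}
Tree: B1–B2, B1–B3, B1–B4, B1–B5, B4–B6, B1–B7
The largest bag has 3 vertices, giving width 2; this decomposition certifies tw(G) ≤ 2. On the other hand G contains the 3-clique {0, 1, 3}. A clique must lie in a single bag of any decomposition, so no decomposition can have width below 2. Hence tw(G) = 2 exactly.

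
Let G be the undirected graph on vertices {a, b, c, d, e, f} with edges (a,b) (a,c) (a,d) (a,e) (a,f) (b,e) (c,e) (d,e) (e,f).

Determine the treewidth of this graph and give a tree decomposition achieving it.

Treewidth 2.
Bags: B1 = {a, c, e}  B2 = {a, b, e}  B3 = {a, d, e}  B4 = {a, e, f}
Tree: B1–B2, B2–B3, B3–B4

Every bag has size at most 3, so the width is 3 − 1 = 2 and tw(G) ≤ 2. For the lower bound, the 3 vertices {a, d, e} are pairwise adjacent, and any tree decomposition puts a clique entirely inside one bag — forcing width ≥ 2. Therefore the treewidth is 2.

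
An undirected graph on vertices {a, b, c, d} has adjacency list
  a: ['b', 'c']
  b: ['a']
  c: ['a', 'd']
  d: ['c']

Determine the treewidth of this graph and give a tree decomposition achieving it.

Each bag holds 2 vertices, so the decomposition has width 1, which upper-bounds the treewidth. Since G has at least one edge (e.g. b–a), it is not an edgeless graph, so tw(G) ≥ 1. Hence tw(G) = 1 exactly.

Treewidth 1.
One such decomposition:
Bags: B1 = {a, b}  B2 = {a, c}  B3 = {c, d}
Tree: B1–B2, B2–B3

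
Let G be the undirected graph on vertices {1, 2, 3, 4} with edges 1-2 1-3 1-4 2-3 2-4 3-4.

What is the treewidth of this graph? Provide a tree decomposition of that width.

A single bag containing all 4 vertices is trivially a valid decomposition of width 3. On the other hand G contains the 4-clique {1, 2, 3, 4}. A clique must lie in a single bag of any decomposition, so no decomposition can have width below 3. Combining the bounds, tw(G) = 3.

Treewidth 3.
Bags: B1 = {1, 2, 3, 4}
Tree: (single bag)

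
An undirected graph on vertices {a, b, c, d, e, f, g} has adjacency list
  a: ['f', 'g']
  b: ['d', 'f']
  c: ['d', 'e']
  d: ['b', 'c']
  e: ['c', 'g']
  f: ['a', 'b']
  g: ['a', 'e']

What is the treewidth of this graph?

A width-2 tree decomposition is:
Bags: B1 = {c, e, g}  B2 = {c, d, g}  B3 = {b, d, g}  B4 = {b, f, g}  B5 = {a, f, g}
Tree: B1–B2, B2–B3, B3–B4, B4–B5
Every bag has size at most 3, so the width is 3 − 1 = 2 and tw(G) ≤ 2. Since g–e–c–d–b–f–a–g is a cycle in G, G is not acyclic. Forests are exactly the graphs of treewidth ≤ 1, so tw(G) ≥ 2. The upper and lower bounds meet at 2, so that is the treewidth.

2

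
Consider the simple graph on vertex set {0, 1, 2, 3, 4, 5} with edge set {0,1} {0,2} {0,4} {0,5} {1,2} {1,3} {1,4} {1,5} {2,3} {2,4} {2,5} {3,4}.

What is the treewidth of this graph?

3

A width-3 tree decomposition is:
Bags: B1 = {1, 2, 3, 4}  B2 = {0, 1, 2, 4}  B3 = {0, 1, 2, 5}
Tree: B1–B2, B2–B3
Every bag has size at most 4, so the width is 4 − 1 = 3 and tw(G) ≤ 3. For the lower bound, the 4 vertices {0, 1, 2, 4} are pairwise adjacent, and any tree decomposition puts a clique entirely inside one bag — forcing width ≥ 3. Therefore the treewidth is 3.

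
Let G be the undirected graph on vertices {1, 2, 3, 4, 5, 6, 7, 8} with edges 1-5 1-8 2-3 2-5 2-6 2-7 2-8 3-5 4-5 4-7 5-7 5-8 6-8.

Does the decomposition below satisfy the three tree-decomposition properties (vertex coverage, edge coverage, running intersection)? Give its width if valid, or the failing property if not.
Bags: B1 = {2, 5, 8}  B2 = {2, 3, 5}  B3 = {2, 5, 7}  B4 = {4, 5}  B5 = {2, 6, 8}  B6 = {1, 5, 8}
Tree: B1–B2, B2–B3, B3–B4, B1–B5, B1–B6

No — edge (7,4) lies in no bag.

A tree decomposition must satisfy three properties: every vertex lies in some bag; for every edge, both endpoints lie together in some bag; and for every vertex, the bags containing it form a connected subtree. Here edge (7,4) lies in no bag, so the decomposition is invalid.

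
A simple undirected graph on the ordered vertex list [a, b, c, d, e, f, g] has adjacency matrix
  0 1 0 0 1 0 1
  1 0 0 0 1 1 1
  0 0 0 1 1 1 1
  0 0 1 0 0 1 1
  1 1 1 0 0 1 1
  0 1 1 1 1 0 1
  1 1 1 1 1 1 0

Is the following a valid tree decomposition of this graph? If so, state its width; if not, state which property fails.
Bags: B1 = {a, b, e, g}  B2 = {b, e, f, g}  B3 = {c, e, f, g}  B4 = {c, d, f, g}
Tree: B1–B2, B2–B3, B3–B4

Yes; width 3.

Every vertex of G appears in some bag (union = {a, b, c, d, e, f, g}); every edge is covered by a bag; and for each vertex v the set of bags containing v is connected in the bag tree. The decomposition is therefore valid. The largest bag has 4 vertices, so the width is 3.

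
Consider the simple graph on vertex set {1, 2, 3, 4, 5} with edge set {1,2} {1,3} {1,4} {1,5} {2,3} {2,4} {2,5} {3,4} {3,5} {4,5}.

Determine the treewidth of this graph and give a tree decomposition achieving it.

A single bag containing all 5 vertices is trivially a valid decomposition of width 4. Conversely, {1, 2, 3, 4, 5} is a clique of size 5, and the vertices of any clique must share a bag in every tree decomposition; so some bag has ≥ 5 vertices and tw(G) ≥ 4. The upper and lower bounds meet at 4, so that is the treewidth.

Treewidth 4.
One optimal decomposition is:
Bags: B1 = {1, 2, 3, 4, 5}
Tree: (single bag)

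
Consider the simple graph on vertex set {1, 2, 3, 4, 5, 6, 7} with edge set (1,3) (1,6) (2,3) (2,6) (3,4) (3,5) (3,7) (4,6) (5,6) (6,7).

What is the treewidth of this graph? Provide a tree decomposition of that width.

Treewidth 2.
One optimal decomposition is:
Bags: B1 = {1, 3, 6}  B2 = {3, 4, 6}  B3 = {3, 5, 6}  B4 = {2, 3, 6}  B5 = {3, 6, 7}
Tree: B1–B2, B2–B3, B3–B4, B4–B5

The largest bag has 3 vertices, giving width 2; this decomposition certifies tw(G) ≤ 2. Since 3–1–6–4–3 is a cycle in G, G is not acyclic. Forests are exactly the graphs of treewidth ≤ 1, so tw(G) ≥ 2. Therefore the treewidth is 2.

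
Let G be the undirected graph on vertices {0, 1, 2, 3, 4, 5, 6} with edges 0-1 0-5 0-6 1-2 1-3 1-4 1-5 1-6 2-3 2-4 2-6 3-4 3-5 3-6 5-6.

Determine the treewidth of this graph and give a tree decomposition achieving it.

Treewidth 3.
One optimal decomposition is:
Bags: B1 = {1, 3, 5, 6}  B2 = {1, 2, 3, 6}  B3 = {0, 1, 5, 6}  B4 = {1, 2, 3, 4}
Tree: B1–B2, B1–B3, B2–B4

The largest bag has 4 vertices, giving width 3; this decomposition certifies tw(G) ≤ 3. Conversely, {0, 1, 5, 6} is a clique of size 4, and the vertices of any clique must share a bag in every tree decomposition; so some bag has ≥ 4 vertices and tw(G) ≥ 3. Combining the bounds, tw(G) = 3.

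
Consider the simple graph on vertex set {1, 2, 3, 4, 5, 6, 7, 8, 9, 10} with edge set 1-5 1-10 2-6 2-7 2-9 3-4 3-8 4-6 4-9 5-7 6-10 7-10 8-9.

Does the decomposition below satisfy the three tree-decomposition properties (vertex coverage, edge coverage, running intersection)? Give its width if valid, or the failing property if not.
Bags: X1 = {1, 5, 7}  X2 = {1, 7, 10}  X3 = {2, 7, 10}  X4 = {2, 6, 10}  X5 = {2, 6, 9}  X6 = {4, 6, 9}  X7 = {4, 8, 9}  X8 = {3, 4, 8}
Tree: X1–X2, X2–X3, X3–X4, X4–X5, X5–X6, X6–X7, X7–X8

Yes; width 2.

Checking the three conditions: (i) the bags cover all of {1, 2, 3, 4, 5, 6, 7, 8, 9, 10}; (ii) for each edge, some bag contains both endpoints; (iii) the bags containing any fixed vertex form a subtree. All hold, so the decomposition is valid with width 3 − 1 = 2.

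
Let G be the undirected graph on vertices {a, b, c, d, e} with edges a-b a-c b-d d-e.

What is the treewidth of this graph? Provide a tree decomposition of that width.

The largest bag has 2 vertices, giving width 1; this decomposition certifies tw(G) ≤ 1. Since G has at least one edge (e.g. c–a), it is not an edgeless graph, so tw(G) ≥ 1. The upper and lower bounds meet at 1, so that is the treewidth.

Treewidth 1.
Bags: B1 = {a, c}  B2 = {a, b}  B3 = {b, d}  B4 = {d, e}
Tree: B1–B2, B2–B3, B3–B4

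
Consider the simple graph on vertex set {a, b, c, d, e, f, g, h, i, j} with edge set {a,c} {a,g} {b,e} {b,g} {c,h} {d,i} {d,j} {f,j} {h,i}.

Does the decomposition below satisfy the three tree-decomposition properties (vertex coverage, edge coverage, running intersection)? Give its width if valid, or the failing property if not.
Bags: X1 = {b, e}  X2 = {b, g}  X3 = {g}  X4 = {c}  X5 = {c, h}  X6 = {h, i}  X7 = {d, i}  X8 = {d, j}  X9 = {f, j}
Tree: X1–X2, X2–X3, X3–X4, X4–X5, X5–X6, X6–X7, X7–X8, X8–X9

No — vertex a appears in no bag.

A tree decomposition must satisfy three properties: every vertex lies in some bag; for every edge, both endpoints lie together in some bag; and for every vertex, the bags containing it form a connected subtree. Here vertex a appears in no bag, so the decomposition is invalid.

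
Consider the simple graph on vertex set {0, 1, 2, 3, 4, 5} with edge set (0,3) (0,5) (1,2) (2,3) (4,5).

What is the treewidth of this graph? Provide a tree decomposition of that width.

Treewidth 1.
One such decomposition:
Bags: B1 = {1, 2}  B2 = {2, 3}  B3 = {0, 3}  B4 = {0, 5}  B5 = {4, 5}
Tree: B1–B2, B2–B3, B3–B4, B4–B5

Each bag holds 2 vertices, so the decomposition has width 1, which upper-bounds the treewidth. Any graph with an edge has treewidth ≥ 1, and G has the edge 1–2. The upper and lower bounds meet at 1, so that is the treewidth.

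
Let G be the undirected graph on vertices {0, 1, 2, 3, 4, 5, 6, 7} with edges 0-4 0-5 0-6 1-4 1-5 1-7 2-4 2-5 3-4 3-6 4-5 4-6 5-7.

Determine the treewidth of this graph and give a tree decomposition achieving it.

Every bag has size at most 3, so the width is 3 − 1 = 2 and tw(G) ≤ 2. On the other hand G contains the 3-clique {3, 4, 6}. A clique must lie in a single bag of any decomposition, so no decomposition can have width below 2. The upper and lower bounds meet at 2, so that is the treewidth.

Treewidth 2.
Bags: B1 = {1, 4, 5}  B2 = {1, 5, 7}  B3 = {0, 4, 5}  B4 = {0, 4, 6}  B5 = {2, 4, 5}  B6 = {3, 4, 6}
Tree: B1–B2, B1–B3, B3–B4, B1–B5, B4–B6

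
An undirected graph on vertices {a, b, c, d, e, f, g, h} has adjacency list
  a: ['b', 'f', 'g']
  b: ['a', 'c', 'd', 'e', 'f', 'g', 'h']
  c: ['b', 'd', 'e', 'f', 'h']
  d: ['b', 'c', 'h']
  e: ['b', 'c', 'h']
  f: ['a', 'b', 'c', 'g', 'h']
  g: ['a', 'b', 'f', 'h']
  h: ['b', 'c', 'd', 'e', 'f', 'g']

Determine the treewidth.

3

A width-3 tree decomposition is:
Bags: B1 = {b, f, g, h}  B2 = {b, c, f, h}  B3 = {b, c, d, h}  B4 = {b, c, e, h}  B5 = {a, b, f, g}
Tree: B1–B2, B2–B3, B2–B4, B1–B5
Each bag holds 4 vertices, so the decomposition has width 3, which upper-bounds the treewidth. On the other hand G contains the 4-clique {b, f, g, h}. A clique must lie in a single bag of any decomposition, so no decomposition can have width below 3. The upper and lower bounds meet at 3, so that is the treewidth.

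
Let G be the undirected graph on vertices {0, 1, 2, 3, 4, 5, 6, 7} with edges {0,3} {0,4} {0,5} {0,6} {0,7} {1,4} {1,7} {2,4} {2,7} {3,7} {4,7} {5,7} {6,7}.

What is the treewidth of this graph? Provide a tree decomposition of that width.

Treewidth 2.
One optimal decomposition is:
Bags: B1 = {0, 3, 7}  B2 = {0, 4, 7}  B3 = {2, 4, 7}  B4 = {0, 6, 7}  B5 = {1, 4, 7}  B6 = {0, 5, 7}
Tree: B1–B2, B2–B3, B2–B4, B3–B5, B2–B6

Each bag holds 3 vertices, so the decomposition has width 2, which upper-bounds the treewidth. On the other hand G contains the 3-clique {0, 3, 7}. A clique must lie in a single bag of any decomposition, so no decomposition can have width below 2. Therefore the treewidth is 2.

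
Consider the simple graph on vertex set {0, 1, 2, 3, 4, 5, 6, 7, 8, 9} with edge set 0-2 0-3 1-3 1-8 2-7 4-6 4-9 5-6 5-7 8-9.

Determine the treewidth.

A width-2 tree decomposition is:
Bags: B1 = {0, 2, 3}  B2 = {2, 3, 7}  B3 = {3, 5, 7}  B4 = {3, 5, 6}  B5 = {3, 4, 6}  B6 = {3, 4, 9}  B7 = {3, 8, 9}  B8 = {1, 3, 8}
Tree: B1–B2, B2–B3, B3–B4, B4–B5, B5–B6, B6–B7, B7–B8
Each bag holds 3 vertices, so the decomposition has width 2, which upper-bounds the treewidth. The edges 3–0–2–7–5–6–4–9–8–1–3 form a cycle, so G is not a tree and its treewidth is at least 2. Combining the bounds, tw(G) = 2.

2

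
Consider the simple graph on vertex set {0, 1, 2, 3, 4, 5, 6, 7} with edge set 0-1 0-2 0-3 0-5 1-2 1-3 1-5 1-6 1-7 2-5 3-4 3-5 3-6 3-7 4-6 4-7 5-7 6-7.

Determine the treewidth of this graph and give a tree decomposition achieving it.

Each bag holds 4 vertices, so the decomposition has width 3, which upper-bounds the treewidth. On the other hand G contains the 4-clique {0, 1, 2, 5}. A clique must lie in a single bag of any decomposition, so no decomposition can have width below 3. Combining the bounds, tw(G) = 3.

Treewidth 3.
One such decomposition:
Bags: B1 = {1, 3, 5, 7}  B2 = {1, 3, 6, 7}  B3 = {0, 1, 3, 5}  B4 = {0, 1, 2, 5}  B5 = {3, 4, 6, 7}
Tree: B1–B2, B1–B3, B3–B4, B2–B5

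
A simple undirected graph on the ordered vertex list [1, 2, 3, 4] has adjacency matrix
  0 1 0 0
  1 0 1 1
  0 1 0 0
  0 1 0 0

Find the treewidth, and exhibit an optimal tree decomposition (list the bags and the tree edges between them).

Treewidth 1.
Bags: B1 = {1, 2}  B2 = {2, 3}  B3 = {2, 4}
Tree: B1–B2, B1–B3

Each bag holds 2 vertices, so the decomposition has width 1, which upper-bounds the treewidth. Any graph with an edge has treewidth ≥ 1, and G has the edge 1–2. The upper and lower bounds meet at 1, so that is the treewidth.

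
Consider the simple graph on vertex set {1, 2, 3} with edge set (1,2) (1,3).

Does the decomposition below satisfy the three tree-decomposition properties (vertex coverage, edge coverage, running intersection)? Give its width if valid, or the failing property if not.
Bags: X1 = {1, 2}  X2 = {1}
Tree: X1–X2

No — vertex 3 appears in no bag.

A tree decomposition must satisfy three properties: every vertex lies in some bag; for every edge, both endpoints lie together in some bag; and for every vertex, the bags containing it form a connected subtree. Here vertex 3 appears in no bag, so the decomposition is invalid.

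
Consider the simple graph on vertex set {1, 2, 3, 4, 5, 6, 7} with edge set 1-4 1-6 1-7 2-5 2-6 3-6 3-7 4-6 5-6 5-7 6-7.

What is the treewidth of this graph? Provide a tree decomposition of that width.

Each bag holds 3 vertices, so the decomposition has width 2, which upper-bounds the treewidth. For the lower bound, the 3 vertices {2, 5, 6} are pairwise adjacent, and any tree decomposition puts a clique entirely inside one bag — forcing width ≥ 2. Therefore the treewidth is 2.

Treewidth 2.
Bags: B1 = {1, 4, 6}  B2 = {1, 6, 7}  B3 = {5, 6, 7}  B4 = {3, 6, 7}  B5 = {2, 5, 6}
Tree: B1–B2, B2–B3, B2–B4, B3–B5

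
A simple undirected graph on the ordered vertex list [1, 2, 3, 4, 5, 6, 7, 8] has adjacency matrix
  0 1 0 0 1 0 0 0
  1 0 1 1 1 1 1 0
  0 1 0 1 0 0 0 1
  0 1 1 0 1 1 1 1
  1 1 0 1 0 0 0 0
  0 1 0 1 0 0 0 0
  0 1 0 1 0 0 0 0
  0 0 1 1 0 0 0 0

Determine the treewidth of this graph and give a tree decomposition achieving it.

The largest bag has 3 vertices, giving width 2; this decomposition certifies tw(G) ≤ 2. Conversely, {3, 4, 8} is a clique of size 3, and the vertices of any clique must share a bag in every tree decomposition; so some bag has ≥ 3 vertices and tw(G) ≥ 2. The upper and lower bounds meet at 2, so that is the treewidth.

Treewidth 2.
Bags: B1 = {2, 4, 5}  B2 = {2, 3, 4}  B3 = {2, 4, 7}  B4 = {3, 4, 8}  B5 = {1, 2, 5}  B6 = {2, 4, 6}
Tree: B1–B2, B2–B3, B2–B4, B1–B5, B2–B6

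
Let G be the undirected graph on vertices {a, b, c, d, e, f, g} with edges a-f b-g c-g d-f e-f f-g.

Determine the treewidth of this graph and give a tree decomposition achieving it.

Treewidth 1.
One optimal decomposition is:
Bags: B1 = {f, g}  B2 = {d, f}  B3 = {e, f}  B4 = {b, g}  B5 = {c, g}  B6 = {a, f}
Tree: B1–B2, B1–B3, B1–B4, B4–B5, B2–B6

Every bag has size at most 2, so the width is 2 − 1 = 1 and tw(G) ≤ 1. Any graph with an edge has treewidth ≥ 1, and G has the edge g–f. Hence tw(G) = 1 exactly.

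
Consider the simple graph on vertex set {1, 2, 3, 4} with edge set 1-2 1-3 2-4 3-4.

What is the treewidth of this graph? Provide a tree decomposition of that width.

The largest bag has 3 vertices, giving width 2; this decomposition certifies tw(G) ≤ 2. The edges 3–4–2–1–3 form a cycle, so G is not a tree and its treewidth is at least 2. Hence tw(G) = 2 exactly.

Treewidth 2.
One such decomposition:
Bags: B1 = {2, 3, 4}  B2 = {1, 2, 3}
Tree: B1–B2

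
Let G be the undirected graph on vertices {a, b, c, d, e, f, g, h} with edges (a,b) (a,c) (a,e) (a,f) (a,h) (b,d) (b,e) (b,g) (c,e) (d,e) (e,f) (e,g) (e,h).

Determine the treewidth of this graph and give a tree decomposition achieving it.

Each bag holds 3 vertices, so the decomposition has width 2, which upper-bounds the treewidth. For the lower bound, the 3 vertices {b, d, e} are pairwise adjacent, and any tree decomposition puts a clique entirely inside one bag — forcing width ≥ 2. Therefore the treewidth is 2.

Treewidth 2.
One such decomposition:
Bags: B1 = {b, e, g}  B2 = {a, b, e}  B3 = {a, e, h}  B4 = {a, e, f}  B5 = {b, d, e}  B6 = {a, c, e}
Tree: B1–B2, B2–B3, B3–B4, B1–B5, B2–B6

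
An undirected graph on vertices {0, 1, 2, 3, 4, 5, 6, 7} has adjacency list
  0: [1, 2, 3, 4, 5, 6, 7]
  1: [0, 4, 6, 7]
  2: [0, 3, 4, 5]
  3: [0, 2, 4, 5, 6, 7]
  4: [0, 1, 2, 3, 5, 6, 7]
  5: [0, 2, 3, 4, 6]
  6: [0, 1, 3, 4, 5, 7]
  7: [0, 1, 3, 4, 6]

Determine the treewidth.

4

A width-4 tree decomposition is:
Bags: B1 = {0, 2, 3, 4, 5}  B2 = {0, 3, 4, 5, 6}  B3 = {0, 3, 4, 6, 7}  B4 = {0, 1, 4, 6, 7}
Tree: B1–B2, B2–B3, B3–B4
Every bag has size at most 5, so the width is 5 − 1 = 4 and tw(G) ≤ 4. For the lower bound, the 5 vertices {0, 1, 4, 6, 7} are pairwise adjacent, and any tree decomposition puts a clique entirely inside one bag — forcing width ≥ 4. Hence tw(G) = 4 exactly.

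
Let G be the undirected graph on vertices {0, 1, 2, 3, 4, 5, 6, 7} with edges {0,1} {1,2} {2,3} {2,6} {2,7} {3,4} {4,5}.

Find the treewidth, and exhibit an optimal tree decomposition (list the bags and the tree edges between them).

Every bag has size at most 2, so the width is 2 − 1 = 1 and tw(G) ≤ 1. Since G has at least one edge (e.g. 1–0), it is not an edgeless graph, so tw(G) ≥ 1. Therefore the treewidth is 1.

Treewidth 1.
One optimal decomposition is:
Bags: B1 = {0, 1}  B2 = {1, 2}  B3 = {2, 7}  B4 = {2, 3}  B5 = {3, 4}  B6 = {2, 6}  B7 = {4, 5}
Tree: B1–B2, B2–B3, B2–B4, B4–B5, B4–B6, B5–B7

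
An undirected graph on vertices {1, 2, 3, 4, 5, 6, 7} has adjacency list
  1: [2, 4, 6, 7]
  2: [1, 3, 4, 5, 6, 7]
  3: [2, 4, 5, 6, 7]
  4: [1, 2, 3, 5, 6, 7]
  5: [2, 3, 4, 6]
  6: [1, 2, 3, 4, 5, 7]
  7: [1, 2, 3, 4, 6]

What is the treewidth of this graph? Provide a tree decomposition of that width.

Treewidth 4.
Bags: B1 = {2, 3, 4, 6, 7}  B2 = {2, 3, 4, 5, 6}  B3 = {1, 2, 4, 6, 7}
Tree: B1–B2, B1–B3

Each bag holds 5 vertices, so the decomposition has width 4, which upper-bounds the treewidth. Conversely, {1, 2, 4, 6, 7} is a clique of size 5, and the vertices of any clique must share a bag in every tree decomposition; so some bag has ≥ 5 vertices and tw(G) ≥ 4. Therefore the treewidth is 4.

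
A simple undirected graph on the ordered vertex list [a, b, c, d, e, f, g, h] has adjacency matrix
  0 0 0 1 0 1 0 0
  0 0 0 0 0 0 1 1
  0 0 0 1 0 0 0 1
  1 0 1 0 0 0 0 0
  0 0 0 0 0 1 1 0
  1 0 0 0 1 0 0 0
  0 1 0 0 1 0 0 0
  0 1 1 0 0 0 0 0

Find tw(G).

2

A width-2 tree decomposition is:
Bags: B1 = {a, d, f}  B2 = {c, d, f}  B3 = {c, f, h}  B4 = {b, f, h}  B5 = {b, f, g}  B6 = {e, f, g}
Tree: B1–B2, B2–B3, B3–B4, B4–B5, B5–B6
Every bag has size at most 3, so the width is 3 − 1 = 2 and tw(G) ≤ 2. For the lower bound, G contains the cycle f–a–d–c–h–b–g–e–f, so G is not a forest; only forests have treewidth ≤ 1, hence tw(G) ≥ 2. Hence tw(G) = 2 exactly.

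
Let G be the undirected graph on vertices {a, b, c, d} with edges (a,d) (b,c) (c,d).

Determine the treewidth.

1

A width-1 tree decomposition is:
Bags: B1 = {a, d}  B2 = {c, d}  B3 = {b, c}
Tree: B1–B2, B2–B3
Every bag has size at most 2, so the width is 2 − 1 = 1 and tw(G) ≤ 1. Since G has at least one edge (e.g. a–d), it is not an edgeless graph, so tw(G) ≥ 1. The upper and lower bounds meet at 1, so that is the treewidth.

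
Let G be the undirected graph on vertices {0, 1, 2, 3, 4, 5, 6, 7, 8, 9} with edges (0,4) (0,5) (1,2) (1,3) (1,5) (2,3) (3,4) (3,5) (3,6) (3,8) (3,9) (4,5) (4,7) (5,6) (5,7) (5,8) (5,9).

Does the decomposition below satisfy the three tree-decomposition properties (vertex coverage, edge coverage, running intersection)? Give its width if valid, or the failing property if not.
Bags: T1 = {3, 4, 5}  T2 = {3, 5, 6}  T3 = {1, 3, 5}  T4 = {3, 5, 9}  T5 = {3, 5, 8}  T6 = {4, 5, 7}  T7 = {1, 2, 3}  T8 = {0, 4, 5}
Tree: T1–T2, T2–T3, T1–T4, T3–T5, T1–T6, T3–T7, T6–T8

Yes; width 2.

Vertex coverage: the bags together contain {0, 1, 2, 3, 4, 5, 6, 7, 8, 9}, the full vertex set. Edge coverage: each edge of G has both endpoints in at least one bag. Running intersection: for every vertex, the bags containing it form a connected subtree. All three properties hold, so this is a valid tree decomposition of width max|bag| − 1 = 2, and hence tw(G) ≤ 2.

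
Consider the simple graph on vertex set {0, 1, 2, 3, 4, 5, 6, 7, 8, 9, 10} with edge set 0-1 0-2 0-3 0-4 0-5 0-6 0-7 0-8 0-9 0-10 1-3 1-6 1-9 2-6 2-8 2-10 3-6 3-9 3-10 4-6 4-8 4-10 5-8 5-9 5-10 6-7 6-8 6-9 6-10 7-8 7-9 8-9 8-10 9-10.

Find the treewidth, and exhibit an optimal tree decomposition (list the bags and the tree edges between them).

Treewidth 4.
One such decomposition:
Bags: B1 = {0, 4, 6, 8, 10}  B2 = {0, 6, 8, 9, 10}  B3 = {0, 3, 6, 9, 10}  B4 = {0, 5, 8, 9, 10}  B5 = {0, 2, 6, 8, 10}  B6 = {0, 1, 3, 6, 9}  B7 = {0, 6, 7, 8, 9}
Tree: B1–B2, B2–B3, B2–B4, B2–B5, B3–B6, B2–B7

Every bag has size at most 5, so the width is 5 − 1 = 4 and tw(G) ≤ 4. Conversely, {0, 5, 8, 9, 10} is a clique of size 5, and the vertices of any clique must share a bag in every tree decomposition; so some bag has ≥ 5 vertices and tw(G) ≥ 4. The upper and lower bounds meet at 4, so that is the treewidth.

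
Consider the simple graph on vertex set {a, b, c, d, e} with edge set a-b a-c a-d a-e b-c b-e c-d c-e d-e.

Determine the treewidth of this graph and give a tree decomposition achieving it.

The largest bag has 4 vertices, giving width 3; this decomposition certifies tw(G) ≤ 3. On the other hand G contains the 4-clique {a, c, d, e}. A clique must lie in a single bag of any decomposition, so no decomposition can have width below 3. Hence tw(G) = 3 exactly.

Treewidth 3.
One such decomposition:
Bags: B1 = {a, b, c, e}  B2 = {a, c, d, e}
Tree: B1–B2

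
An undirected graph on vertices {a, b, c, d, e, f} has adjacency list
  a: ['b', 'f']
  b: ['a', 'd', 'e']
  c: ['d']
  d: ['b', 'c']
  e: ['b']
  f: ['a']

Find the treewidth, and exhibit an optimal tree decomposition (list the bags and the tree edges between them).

The largest bag has 2 vertices, giving width 1; this decomposition certifies tw(G) ≤ 1. Since G has at least one edge (e.g. b–a), it is not an edgeless graph, so tw(G) ≥ 1. The upper and lower bounds meet at 1, so that is the treewidth.

Treewidth 1.
One such decomposition:
Bags: B1 = {a, b}  B2 = {b, d}  B3 = {c, d}  B4 = {b, e}  B5 = {a, f}
Tree: B1–B2, B2–B3, B2–B4, B1–B5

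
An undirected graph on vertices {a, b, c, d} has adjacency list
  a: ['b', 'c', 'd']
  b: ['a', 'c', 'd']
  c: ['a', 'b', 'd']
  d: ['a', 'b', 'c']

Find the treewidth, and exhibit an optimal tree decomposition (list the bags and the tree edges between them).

Treewidth 3.
One such decomposition:
Bags: B1 = {a, b, c, d}
Tree: (single bag)

With just one bag of size 4, the width is 4 − 1 = 3, so tw(G) ≤ 3. Conversely, {a, b, c, d} is a clique of size 4, and the vertices of any clique must share a bag in every tree decomposition; so some bag has ≥ 4 vertices and tw(G) ≥ 3. Hence tw(G) = 3 exactly.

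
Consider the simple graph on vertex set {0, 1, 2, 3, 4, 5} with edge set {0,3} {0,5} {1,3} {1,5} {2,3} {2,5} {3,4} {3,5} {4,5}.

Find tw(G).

2

A width-2 tree decomposition is:
Bags: B1 = {0, 3, 5}  B2 = {3, 4, 5}  B3 = {2, 3, 5}  B4 = {1, 3, 5}
Tree: B1–B2, B2–B3, B3–B4
Every bag has size at most 3, so the width is 3 − 1 = 2 and tw(G) ≤ 2. On the other hand G contains the 3-clique {0, 3, 5}. A clique must lie in a single bag of any decomposition, so no decomposition can have width below 2. Combining the bounds, tw(G) = 2.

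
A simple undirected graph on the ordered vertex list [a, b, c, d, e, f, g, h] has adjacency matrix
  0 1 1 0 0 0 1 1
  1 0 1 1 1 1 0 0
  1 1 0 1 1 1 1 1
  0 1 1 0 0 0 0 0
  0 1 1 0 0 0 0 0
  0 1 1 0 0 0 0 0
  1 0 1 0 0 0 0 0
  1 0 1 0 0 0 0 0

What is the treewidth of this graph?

A width-2 tree decomposition is:
Bags: B1 = {b, c, f}  B2 = {b, c, e}  B3 = {a, b, c}  B4 = {a, c, g}  B5 = {b, c, d}  B6 = {a, c, h}
Tree: B1–B2, B1–B3, B3–B4, B2–B5, B4–B6
Every bag has size at most 3, so the width is 3 − 1 = 2 and tw(G) ≤ 2. On the other hand G contains the 3-clique {a, c, g}. A clique must lie in a single bag of any decomposition, so no decomposition can have width below 2. The upper and lower bounds meet at 2, so that is the treewidth.

2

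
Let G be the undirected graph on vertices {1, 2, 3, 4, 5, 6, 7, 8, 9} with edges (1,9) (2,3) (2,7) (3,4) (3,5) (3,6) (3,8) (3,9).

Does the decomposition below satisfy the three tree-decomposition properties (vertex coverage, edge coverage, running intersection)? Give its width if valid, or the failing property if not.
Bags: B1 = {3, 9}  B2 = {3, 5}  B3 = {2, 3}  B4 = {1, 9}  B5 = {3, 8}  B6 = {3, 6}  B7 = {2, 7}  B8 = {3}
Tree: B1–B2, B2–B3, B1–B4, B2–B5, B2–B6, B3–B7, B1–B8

A tree decomposition must satisfy three properties: every vertex lies in some bag; for every edge, both endpoints lie together in some bag; and for every vertex, the bags containing it form a connected subtree. Here vertex 4 appears in no bag, so the decomposition is invalid.

No — vertex 4 appears in no bag.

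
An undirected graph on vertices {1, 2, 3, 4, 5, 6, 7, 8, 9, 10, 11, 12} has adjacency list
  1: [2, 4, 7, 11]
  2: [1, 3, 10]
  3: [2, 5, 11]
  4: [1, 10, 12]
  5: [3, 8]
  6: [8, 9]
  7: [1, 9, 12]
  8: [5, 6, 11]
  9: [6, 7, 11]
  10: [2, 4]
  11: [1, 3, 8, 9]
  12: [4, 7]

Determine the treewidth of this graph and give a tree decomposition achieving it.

Treewidth 3.
Bags: B1 = {4, 7, 10, 12}  B2 = {1, 4, 7, 10}  B3 = {1, 2, 7, 10}  B4 = {1, 2, 7, 9}  B5 = {1, 2, 9, 11}  B6 = {2, 3, 9, 11}  B7 = {3, 6, 9, 11}  B8 = {3, 6, 8, 11}  B9 = {3, 5, 6, 8}
Tree: B1–B2, B2–B3, B3–B4, B4–B5, B5–B6, B6–B7, B7–B8, B8–B9

Every bag has size at most 4, so the width is 4 − 1 = 3 and tw(G) ≤ 3. For the lower bound: the 4 vertex sets {4,10,12}, {7}, {1}, {2,3,9,11} are disjoint, each induces a connected subgraph, and every pair is joined by at least one edge of G. Contracting each set to a single vertex therefore yields K_{4} as a minor, and since treewidth is minor-monotone, tw(G) ≥ tw(K_{4}) = 3. Therefore the treewidth is 3.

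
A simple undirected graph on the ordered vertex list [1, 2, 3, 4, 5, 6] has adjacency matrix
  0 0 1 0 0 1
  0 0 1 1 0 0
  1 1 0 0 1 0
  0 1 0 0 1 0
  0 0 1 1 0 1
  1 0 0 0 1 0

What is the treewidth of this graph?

2

A width-2 tree decomposition is:
Bags: B1 = {1, 5, 6}  B2 = {1, 3, 5}  B3 = {3, 4, 5}  B4 = {2, 3, 4}
Tree: B1–B2, B2–B3, B3–B4
The largest bag has 3 vertices, giving width 2; this decomposition certifies tw(G) ≤ 2. Since 6–1–3–5–6 is a cycle in G, G is not acyclic. Forests are exactly the graphs of treewidth ≤ 1, so tw(G) ≥ 2. Hence tw(G) = 2 exactly.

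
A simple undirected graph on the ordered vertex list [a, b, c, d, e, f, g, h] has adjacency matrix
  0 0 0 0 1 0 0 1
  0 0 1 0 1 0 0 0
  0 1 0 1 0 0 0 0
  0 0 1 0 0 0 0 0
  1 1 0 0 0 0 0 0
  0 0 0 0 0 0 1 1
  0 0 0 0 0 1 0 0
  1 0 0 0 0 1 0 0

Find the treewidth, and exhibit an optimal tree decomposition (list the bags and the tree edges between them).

Treewidth 1.
One such decomposition:
Bags: B1 = {f, g}  B2 = {f, h}  B3 = {a, h}  B4 = {a, e}  B5 = {b, e}  B6 = {b, c}  B7 = {c, d}
Tree: B1–B2, B2–B3, B3–B4, B4–B5, B5–B6, B6–B7

Every bag has size at most 2, so the width is 2 − 1 = 1 and tw(G) ≤ 1. G has an edge, so its treewidth is at least 1. Combining the bounds, tw(G) = 1.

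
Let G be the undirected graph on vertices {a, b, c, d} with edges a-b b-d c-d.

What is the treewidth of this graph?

1

A width-1 tree decomposition is:
Bags: B1 = {a, b}  B2 = {b, d}  B3 = {c, d}
Tree: B1–B2, B2–B3
Each bag holds 2 vertices, so the decomposition has width 1, which upper-bounds the treewidth. G has an edge, so its treewidth is at least 1. Hence tw(G) = 1 exactly.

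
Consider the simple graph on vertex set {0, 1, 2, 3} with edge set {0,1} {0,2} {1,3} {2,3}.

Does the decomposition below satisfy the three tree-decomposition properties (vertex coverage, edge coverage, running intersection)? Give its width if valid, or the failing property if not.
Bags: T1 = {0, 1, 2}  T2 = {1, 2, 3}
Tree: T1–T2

Vertex coverage: the bags together contain {0, 1, 2, 3}, the full vertex set. Edge coverage: each edge of G has both endpoints in at least one bag. Running intersection: for every vertex, the bags containing it form a connected subtree. All three properties hold, so this is a valid tree decomposition of width max|bag| − 1 = 2, and hence tw(G) ≤ 2.

Yes; width 2.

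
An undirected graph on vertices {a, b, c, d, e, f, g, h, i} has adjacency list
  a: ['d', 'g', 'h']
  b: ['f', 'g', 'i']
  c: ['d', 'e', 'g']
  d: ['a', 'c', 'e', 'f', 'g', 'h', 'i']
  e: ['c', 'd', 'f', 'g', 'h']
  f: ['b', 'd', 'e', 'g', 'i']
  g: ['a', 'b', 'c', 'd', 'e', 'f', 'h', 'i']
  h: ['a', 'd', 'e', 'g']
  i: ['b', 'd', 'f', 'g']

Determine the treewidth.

3

A width-3 tree decomposition is:
Bags: B1 = {d, e, g, h}  B2 = {c, d, e, g}  B3 = {a, d, g, h}  B4 = {d, e, f, g}  B5 = {d, f, g, i}  B6 = {b, f, g, i}
Tree: B1–B2, B1–B3, B1–B4, B4–B5, B5–B6
Each bag holds 4 vertices, so the decomposition has width 3, which upper-bounds the treewidth. On the other hand G contains the 4-clique {d, e, g, h}. A clique must lie in a single bag of any decomposition, so no decomposition can have width below 3. Combining the bounds, tw(G) = 3.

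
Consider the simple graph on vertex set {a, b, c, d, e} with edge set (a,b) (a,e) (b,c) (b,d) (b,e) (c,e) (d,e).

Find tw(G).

A width-2 tree decomposition is:
Bags: B1 = {a, b, e}  B2 = {b, d, e}  B3 = {b, c, e}
Tree: B1–B2, B1–B3
Every bag has size at most 3, so the width is 3 − 1 = 2 and tw(G) ≤ 2. On the other hand G contains the 3-clique {b, d, e}. A clique must lie in a single bag of any decomposition, so no decomposition can have width below 2. Combining the bounds, tw(G) = 2.

2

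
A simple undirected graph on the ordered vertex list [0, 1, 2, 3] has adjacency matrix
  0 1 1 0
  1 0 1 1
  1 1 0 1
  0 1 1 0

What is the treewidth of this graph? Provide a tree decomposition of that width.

Every bag has size at most 3, so the width is 3 − 1 = 2 and tw(G) ≤ 2. For the lower bound, the 3 vertices {0, 1, 2} are pairwise adjacent, and any tree decomposition puts a clique entirely inside one bag — forcing width ≥ 2. Combining the bounds, tw(G) = 2.

Treewidth 2.
One such decomposition:
Bags: B1 = {0, 1, 2}  B2 = {1, 2, 3}
Tree: B1–B2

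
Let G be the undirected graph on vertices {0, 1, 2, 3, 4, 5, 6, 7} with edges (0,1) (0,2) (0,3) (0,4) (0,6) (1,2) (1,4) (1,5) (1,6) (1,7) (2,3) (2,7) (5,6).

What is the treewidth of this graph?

A width-2 tree decomposition is:
Bags: B1 = {1, 2, 7}  B2 = {0, 1, 2}  B3 = {0, 2, 3}  B4 = {0, 1, 6}  B5 = {0, 1, 4}  B6 = {1, 5, 6}
Tree: B1–B2, B2–B3, B2–B4, B4–B5, B4–B6
Each bag holds 3 vertices, so the decomposition has width 2, which upper-bounds the treewidth. Conversely, {0, 1, 2} is a clique of size 3, and the vertices of any clique must share a bag in every tree decomposition; so some bag has ≥ 3 vertices and tw(G) ≥ 2. The upper and lower bounds meet at 2, so that is the treewidth.

2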